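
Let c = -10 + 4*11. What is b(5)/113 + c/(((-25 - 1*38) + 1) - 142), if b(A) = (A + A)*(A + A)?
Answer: 487/678 ≈ 0.71829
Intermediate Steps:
c = 34 (c = -10 + 44 = 34)
b(A) = 4*A² (b(A) = (2*A)*(2*A) = 4*A²)
b(5)/113 + c/(((-25 - 1*38) + 1) - 142) = (4*5²)/113 + 34/(((-25 - 1*38) + 1) - 142) = (4*25)*(1/113) + 34/(((-25 - 38) + 1) - 142) = 100*(1/113) + 34/((-63 + 1) - 142) = 100/113 + 34/(-62 - 142) = 100/113 + 34/(-204) = 100/113 + 34*(-1/204) = 100/113 - ⅙ = 487/678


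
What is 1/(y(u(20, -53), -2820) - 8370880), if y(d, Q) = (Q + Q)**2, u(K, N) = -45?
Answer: 1/23438720 ≈ 4.2664e-8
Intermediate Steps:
y(d, Q) = 4*Q**2 (y(d, Q) = (2*Q)**2 = 4*Q**2)
1/(y(u(20, -53), -2820) - 8370880) = 1/(4*(-2820)**2 - 8370880) = 1/(4*7952400 - 8370880) = 1/(31809600 - 8370880) = 1/23438720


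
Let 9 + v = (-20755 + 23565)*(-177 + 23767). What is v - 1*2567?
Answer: 66285324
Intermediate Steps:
v = 66287891 (v = -9 + (-20755 + 23565)*(-177 + 23767) = -9 + 2810*23590 = -9 + 66287900 = 66287891)
v - 1*2567 = 66287891 - 1*2567 = 66287891 - 2567 = 66285324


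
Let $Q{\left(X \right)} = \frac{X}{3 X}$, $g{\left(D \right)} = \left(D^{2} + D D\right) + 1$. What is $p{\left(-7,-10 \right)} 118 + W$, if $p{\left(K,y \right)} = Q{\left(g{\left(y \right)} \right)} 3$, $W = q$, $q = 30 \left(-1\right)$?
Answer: $88$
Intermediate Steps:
$q = -30$
$g{\left(D \right)} = 1 + 2 D^{2}$ ($g{\left(D \right)} = \left(D^{2} + D^{2}\right) + 1 = 2 D^{2} + 1 = 1 + 2 D^{2}$)
$W = -30$
$Q{\left(X \right)} = \frac{1}{3}$ ($Q{\left(X \right)} = X \frac{1}{3 X} = \frac{1}{3}$)
$p{\left(K,y \right)} = 1$ ($p{\left(K,y \right)} = \frac{1}{3} \cdot 3 = 1$)
$p{\left(-7,-10 \right)} 118 + W = 1 \cdot 118 - 30 = 118 - 30 = 88$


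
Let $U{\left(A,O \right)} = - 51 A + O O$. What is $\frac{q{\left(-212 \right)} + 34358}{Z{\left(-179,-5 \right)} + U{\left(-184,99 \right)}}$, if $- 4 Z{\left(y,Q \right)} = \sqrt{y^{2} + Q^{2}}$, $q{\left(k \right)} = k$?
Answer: $\frac{5240728080}{2944497767} + \frac{68292 \sqrt{32066}}{2944497767} \approx 1.784$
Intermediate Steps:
$U{\left(A,O \right)} = O^{2} - 51 A$ ($U{\left(A,O \right)} = - 51 A + O^{2} = O^{2} - 51 A$)
$Z{\left(y,Q \right)} = - \frac{\sqrt{Q^{2} + y^{2}}}{4}$ ($Z{\left(y,Q \right)} = - \frac{\sqrt{y^{2} + Q^{2}}}{4} = - \frac{\sqrt{Q^{2} + y^{2}}}{4}$)
$\frac{q{\left(-212 \right)} + 34358}{Z{\left(-179,-5 \right)} + U{\left(-184,99 \right)}} = \frac{-212 + 34358}{- \frac{\sqrt{\left(-5\right)^{2} + \left(-179\right)^{2}}}{4} - \left(-9384 - 99^{2}\right)} = \frac{34146}{- \frac{\sqrt{25 + 32041}}{4} + \left(9801 + 9384\right)} = \frac{34146}{- \frac{\sqrt{32066}}{4} + 19185} = \frac{34146}{19185 - \frac{\sqrt{32066}}{4}}$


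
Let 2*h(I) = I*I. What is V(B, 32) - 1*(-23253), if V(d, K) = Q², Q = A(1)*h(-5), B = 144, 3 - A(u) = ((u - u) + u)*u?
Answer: 23878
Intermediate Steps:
h(I) = I²/2 (h(I) = (I*I)/2 = I²/2)
A(u) = 3 - u² (A(u) = 3 - ((u - u) + u)*u = 3 - (0 + u)*u = 3 - u*u = 3 - u²)
Q = 25 (Q = (3 - 1*1²)*((½)*(-5)²) = (3 - 1*1)*((½)*25) = (3 - 1)*(25/2) = 2*(25/2) = 25)
V(d, K) = 625 (V(d, K) = 25² = 625)
V(B, 32) - 1*(-23253) = 625 - 1*(-23253) = 625 + 23253 = 23878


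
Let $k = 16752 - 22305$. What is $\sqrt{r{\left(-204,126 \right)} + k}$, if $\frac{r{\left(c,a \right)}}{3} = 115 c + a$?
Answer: $3 i \sqrt{8395} \approx 274.87 i$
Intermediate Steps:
$k = -5553$ ($k = 16752 - 22305 = -5553$)
$r{\left(c,a \right)} = 3 a + 345 c$ ($r{\left(c,a \right)} = 3 \left(115 c + a\right) = 3 \left(a + 115 c\right) = 3 a + 345 c$)
$\sqrt{r{\left(-204,126 \right)} + k} = \sqrt{\left(3 \cdot 126 + 345 \left(-204\right)\right) - 5553} = \sqrt{\left(378 - 70380\right) - 5553} = \sqrt{-70002 - 5553} = \sqrt{-75555} = 3 i \sqrt{8395}$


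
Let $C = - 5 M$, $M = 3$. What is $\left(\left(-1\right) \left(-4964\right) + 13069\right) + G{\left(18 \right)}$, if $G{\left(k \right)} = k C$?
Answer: $17763$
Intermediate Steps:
$C = -15$ ($C = \left(-5\right) 3 = -15$)
$G{\left(k \right)} = - 15 k$ ($G{\left(k \right)} = k \left(-15\right) = - 15 k$)
$\left(\left(-1\right) \left(-4964\right) + 13069\right) + G{\left(18 \right)} = \left(\left(-1\right) \left(-4964\right) + 13069\right) - 270 = \left(4964 + 13069\right) - 270 = 18033 - 270 = 17763$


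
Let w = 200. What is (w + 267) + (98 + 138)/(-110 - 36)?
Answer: 33973/73 ≈ 465.38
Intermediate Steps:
(w + 267) + (98 + 138)/(-110 - 36) = (200 + 267) + (98 + 138)/(-110 - 36) = 467 + 236/(-146) = 467 + 236*(-1/146) = 467 - 118/73 = 33973/73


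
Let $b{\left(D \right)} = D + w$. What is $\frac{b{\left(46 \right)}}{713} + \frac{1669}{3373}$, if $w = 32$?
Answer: $\frac{1453091}{2404949} \approx 0.60421$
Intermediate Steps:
$b{\left(D \right)} = 32 + D$ ($b{\left(D \right)} = D + 32 = 32 + D$)
$\frac{b{\left(46 \right)}}{713} + \frac{1669}{3373} = \frac{32 + 46}{713} + \frac{1669}{3373} = 78 \cdot \frac{1}{713} + 1669 \cdot \frac{1}{3373} = \frac{78}{713} + \frac{1669}{3373} = \frac{1453091}{2404949}$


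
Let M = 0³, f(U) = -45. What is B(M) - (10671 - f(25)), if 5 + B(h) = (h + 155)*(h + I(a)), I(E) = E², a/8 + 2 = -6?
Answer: 624159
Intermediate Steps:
a = -64 (a = -16 + 8*(-6) = -16 - 48 = -64)
M = 0
B(h) = -5 + (155 + h)*(4096 + h) (B(h) = -5 + (h + 155)*(h + (-64)²) = -5 + (155 + h)*(h + 4096) = -5 + (155 + h)*(4096 + h))
B(M) - (10671 - f(25)) = (634875 + 0² + 4251*0) - (10671 - 1*(-45)) = (634875 + 0 + 0) - (10671 + 45) = 634875 - 1*10716 = 634875 - 10716 = 624159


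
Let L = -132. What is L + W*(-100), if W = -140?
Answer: 13868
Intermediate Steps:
L + W*(-100) = -132 - 140*(-100) = -132 + 14000 = 13868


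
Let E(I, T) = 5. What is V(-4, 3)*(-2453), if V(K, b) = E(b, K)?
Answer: -12265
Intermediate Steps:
V(K, b) = 5
V(-4, 3)*(-2453) = 5*(-2453) = -12265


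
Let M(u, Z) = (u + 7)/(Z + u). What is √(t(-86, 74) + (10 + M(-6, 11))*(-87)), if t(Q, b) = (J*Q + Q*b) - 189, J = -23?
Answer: 4*I*√8535/5 ≈ 73.908*I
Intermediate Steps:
M(u, Z) = (7 + u)/(Z + u)
t(Q, b) = -189 - 23*Q + Q*b (t(Q, b) = (-23*Q + Q*b) - 189 = -189 - 23*Q + Q*b)
√(t(-86, 74) + (10 + M(-6, 11))*(-87)) = √((-189 - 23*(-86) - 86*74) + (10 + (7 - 6)/(11 - 6))*(-87)) = √((-189 + 1978 - 6364) + (10 + 1/5)*(-87)) = √(-4575 + (10 + (⅕)*1)*(-87)) = √(-4575 + (10 + ⅕)*(-87)) = √(-4575 + (51/5)*(-87)) = √(-4575 - 4437/5) = √(-27312/5) = 4*I*√8535/5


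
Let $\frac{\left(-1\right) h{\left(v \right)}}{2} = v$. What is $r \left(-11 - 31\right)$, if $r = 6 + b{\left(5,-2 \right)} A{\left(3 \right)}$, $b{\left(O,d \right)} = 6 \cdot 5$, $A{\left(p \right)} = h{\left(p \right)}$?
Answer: $7308$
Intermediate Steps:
$h{\left(v \right)} = - 2 v$
$A{\left(p \right)} = - 2 p$
$b{\left(O,d \right)} = 30$
$r = -174$ ($r = 6 + 30 \left(\left(-2\right) 3\right) = 6 + 30 \left(-6\right) = 6 - 180 = -174$)
$r \left(-11 - 31\right) = - 174 \left(-11 - 31\right) = \left(-174\right) \left(-42\right) = 7308$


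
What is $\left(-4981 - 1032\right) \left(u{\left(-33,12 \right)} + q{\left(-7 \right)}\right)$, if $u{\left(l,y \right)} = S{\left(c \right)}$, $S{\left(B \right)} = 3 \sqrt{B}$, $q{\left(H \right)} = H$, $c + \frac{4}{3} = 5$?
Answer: $42091 - 6013 \sqrt{33} \approx 7548.9$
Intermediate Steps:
$c = \frac{11}{3}$ ($c = - \frac{4}{3} + 5 = \frac{11}{3} \approx 3.6667$)
$u{\left(l,y \right)} = \sqrt{33}$ ($u{\left(l,y \right)} = 3 \sqrt{\frac{11}{3}} = 3 \frac{\sqrt{33}}{3} = \sqrt{33}$)
$\left(-4981 - 1032\right) \left(u{\left(-33,12 \right)} + q{\left(-7 \right)}\right) = \left(-4981 - 1032\right) \left(\sqrt{33} - 7\right) = - 6013 \left(-7 + \sqrt{33}\right) = 42091 - 6013 \sqrt{33}$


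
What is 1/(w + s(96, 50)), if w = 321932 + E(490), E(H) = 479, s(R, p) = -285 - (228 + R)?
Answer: 1/321802 ≈ 3.1075e-6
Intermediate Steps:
s(R, p) = -513 - R (s(R, p) = -285 + (-228 - R) = -513 - R)
w = 322411 (w = 321932 + 479 = 322411)
1/(w + s(96, 50)) = 1/(322411 + (-513 - 1*96)) = 1/(322411 + (-513 - 96)) = 1/(322411 - 609) = 1/321802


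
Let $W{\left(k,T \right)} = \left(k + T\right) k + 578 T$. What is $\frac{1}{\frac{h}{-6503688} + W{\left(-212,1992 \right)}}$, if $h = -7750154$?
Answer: $\frac{3251844}{2516983160581} \approx 1.292 \cdot 10^{-6}$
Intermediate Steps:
$W{\left(k,T \right)} = 578 T + k \left(T + k\right)$ ($W{\left(k,T \right)} = \left(T + k\right) k + 578 T = k \left(T + k\right) + 578 T = 578 T + k \left(T + k\right)$)
$\frac{1}{\frac{h}{-6503688} + W{\left(-212,1992 \right)}} = \frac{1}{- \frac{7750154}{-6503688} + \left(\left(-212\right)^{2} + 578 \cdot 1992 + 1992 \left(-212\right)\right)} = \frac{1}{\left(-7750154\right) \left(- \frac{1}{6503688}\right) + \left(44944 + 1151376 - 422304\right)} = \frac{1}{\frac{3875077}{3251844} + 774016} = \frac{1}{\frac{2516983160581}{3251844}} = \frac{3251844}{2516983160581}$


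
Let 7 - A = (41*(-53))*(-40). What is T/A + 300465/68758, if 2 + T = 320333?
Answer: 1362998549/1991988018 ≈ 0.68424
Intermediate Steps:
T = 320331 (T = -2 + 320333 = 320331)
A = -86913 (A = 7 - 41*(-53)*(-40) = 7 - (-2173)*(-40) = 7 - 1*86920 = 7 - 86920 = -86913)
T/A + 300465/68758 = 320331/(-86913) + 300465/68758 = 320331*(-1/86913) + 300465*(1/68758) = -106777/28971 + 300465/68758 = 1362998549/1991988018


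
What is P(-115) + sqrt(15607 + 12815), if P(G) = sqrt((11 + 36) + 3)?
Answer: 3*sqrt(3158) + 5*sqrt(2) ≈ 175.66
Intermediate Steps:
P(G) = 5*sqrt(2) (P(G) = sqrt(47 + 3) = sqrt(50) = 5*sqrt(2))
P(-115) + sqrt(15607 + 12815) = 5*sqrt(2) + sqrt(15607 + 12815) = 5*sqrt(2) + sqrt(28422) = 5*sqrt(2) + 3*sqrt(3158) = 3*sqrt(3158) + 5*sqrt(2)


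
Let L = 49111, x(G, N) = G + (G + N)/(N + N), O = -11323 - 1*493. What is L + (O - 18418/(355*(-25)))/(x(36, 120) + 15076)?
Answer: 26347586677997/536499075 ≈ 49110.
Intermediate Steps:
O = -11816 (O = -11323 - 493 = -11816)
x(G, N) = G + (G + N)/(2*N) (x(G, N) = G + (G + N)/((2*N)) = G + (G + N)*(1/(2*N)) = G + (G + N)/(2*N))
L + (O - 18418/(355*(-25)))/(x(36, 120) + 15076) = 49111 + (-11816 - 18418/(355*(-25)))/((½ + 36 + (½)*36/120) + 15076) = 49111 + (-11816 - 18418/(-8875))/((½ + 36 + (½)*36*(1/120)) + 15076) = 49111 + (-11816 - 18418*(-1/8875))/((½ + 36 + 3/20) + 15076) = 49111 + (-11816 + 18418/8875)/(733/20 + 15076) = 49111 - 104848582/(8875*302253/20) = 49111 - 104848582/8875*20/302253 = 49111 - 419394328/536499075 = 26347586677997/536499075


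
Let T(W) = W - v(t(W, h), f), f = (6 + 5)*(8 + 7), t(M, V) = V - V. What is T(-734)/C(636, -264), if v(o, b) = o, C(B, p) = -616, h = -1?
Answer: 367/308 ≈ 1.1916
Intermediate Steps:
t(M, V) = 0
f = 165 (f = 11*15 = 165)
T(W) = W (T(W) = W - 1*0 = W + 0 = W)
T(-734)/C(636, -264) = -734/(-616) = -734*(-1/616) = 367/308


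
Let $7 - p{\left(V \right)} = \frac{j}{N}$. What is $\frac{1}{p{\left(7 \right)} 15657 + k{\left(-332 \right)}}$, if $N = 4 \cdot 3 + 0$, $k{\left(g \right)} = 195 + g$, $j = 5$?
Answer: $\frac{4}{411753} \approx 9.7146 \cdot 10^{-6}$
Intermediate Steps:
$N = 12$ ($N = 12 + 0 = 12$)
$p{\left(V \right)} = \frac{79}{12}$ ($p{\left(V \right)} = 7 - \frac{5}{12} = \frac{79}{12}$)
$\frac{1}{p{\left(7 \right)} 15657 + k{\left(-332 \right)}} = \frac{1}{\frac{79}{12} \cdot 15657 + \left(195 - 332\right)} = \frac{1}{\frac{412301}{4} - 137} = \frac{1}{\frac{411753}{4}} = \frac{4}{411753}$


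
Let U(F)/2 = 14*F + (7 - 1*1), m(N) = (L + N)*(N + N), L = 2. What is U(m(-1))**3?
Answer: -85184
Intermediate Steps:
m(N) = 2*N*(2 + N) (m(N) = (2 + N)*(N + N) = (2 + N)*(2*N) = 2*N*(2 + N))
U(F) = 12 + 28*F (U(F) = 2*(14*F + (7 - 1*1)) = 2*(14*F + (7 - 1)) = 2*(14*F + 6) = 2*(6 + 14*F) = 12 + 28*F)
U(m(-1))**3 = (12 + 28*(2*(-1)*(2 - 1)))**3 = (12 + 28*(2*(-1)*1))**3 = (12 + 28*(-2))**3 = (12 - 56)**3 = (-44)**3 = -85184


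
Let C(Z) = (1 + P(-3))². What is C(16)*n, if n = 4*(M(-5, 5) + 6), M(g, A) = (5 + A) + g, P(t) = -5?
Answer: 704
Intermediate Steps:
M(g, A) = 5 + A + g
C(Z) = 16 (C(Z) = (1 - 5)² = (-4)² = 16)
n = 44 (n = 4*((5 + 5 - 5) + 6) = 4*(5 + 6) = 4*11 = 44)
C(16)*n = 16*44 = 704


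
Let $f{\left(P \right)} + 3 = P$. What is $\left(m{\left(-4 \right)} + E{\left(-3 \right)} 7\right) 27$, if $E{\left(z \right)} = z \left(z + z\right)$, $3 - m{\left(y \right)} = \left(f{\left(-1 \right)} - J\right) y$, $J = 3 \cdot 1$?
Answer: $2727$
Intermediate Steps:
$f{\left(P \right)} = -3 + P$
$J = 3$
$m{\left(y \right)} = 3 + 7 y$ ($m{\left(y \right)} = 3 - \left(\left(-3 - 1\right) - 3\right) y = 3 - \left(-4 - 3\right) y = 3 - - 7 y = 3 + 7 y$)
$E{\left(z \right)} = 2 z^{2}$ ($E{\left(z \right)} = z 2 z = 2 z^{2}$)
$\left(m{\left(-4 \right)} + E{\left(-3 \right)} 7\right) 27 = \left(\left(3 + 7 \left(-4\right)\right) + 2 \left(-3\right)^{2} \cdot 7\right) 27 = \left(\left(3 - 28\right) + 2 \cdot 9 \cdot 7\right) 27 = \left(-25 + 18 \cdot 7\right) 27 = \left(-25 + 126\right) 27 = 101 \cdot 27 = 2727$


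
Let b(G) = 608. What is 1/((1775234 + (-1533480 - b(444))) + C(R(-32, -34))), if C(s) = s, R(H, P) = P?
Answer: 1/241112 ≈ 4.1474e-6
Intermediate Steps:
1/((1775234 + (-1533480 - b(444))) + C(R(-32, -34))) = 1/((1775234 + (-1533480 - 1*608)) - 34) = 1/((1775234 + (-1533480 - 608)) - 34) = 1/((1775234 - 1534088) - 34) = 1/(241146 - 34) = 1/241112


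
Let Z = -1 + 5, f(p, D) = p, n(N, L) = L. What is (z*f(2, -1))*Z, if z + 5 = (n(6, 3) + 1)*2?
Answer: 24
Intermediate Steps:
z = 3 (z = -5 + (3 + 1)*2 = -5 + 4*2 = -5 + 8 = 3)
Z = 4
(z*f(2, -1))*Z = (3*2)*4 = 6*4 = 24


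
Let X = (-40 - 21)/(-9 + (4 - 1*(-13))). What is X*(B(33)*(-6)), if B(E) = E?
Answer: 6039/4 ≈ 1509.8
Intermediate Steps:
X = -61/8 (X = -61/(-9 + (4 + 13)) = -61/(-9 + 17) = -61/8 ≈ -7.6250)
X*(B(33)*(-6)) = -2013*(-6)/8 = -61/8*(-198) = 6039/4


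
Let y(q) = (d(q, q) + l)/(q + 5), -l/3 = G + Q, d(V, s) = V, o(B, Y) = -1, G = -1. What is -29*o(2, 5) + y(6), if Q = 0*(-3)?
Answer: 328/11 ≈ 29.818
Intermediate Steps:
Q = 0
l = 3 (l = -3*(-1 + 0) = -3*(-1) = 3)
y(q) = (3 + q)/(5 + q) (y(q) = (q + 3)/(q + 5) = (3 + q)/(5 + q))
-29*o(2, 5) + y(6) = -29*(-1) + (3 + 6)/(5 + 6) = 29 + 9/11 = 328/11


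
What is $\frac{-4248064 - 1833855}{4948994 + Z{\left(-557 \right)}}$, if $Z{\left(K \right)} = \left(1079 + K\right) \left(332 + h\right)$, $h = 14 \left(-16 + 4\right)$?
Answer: $- \frac{6081919}{5034602} \approx -1.208$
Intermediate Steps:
$h = -168$ ($h = 14 \left(-12\right) = -168$)
$Z{\left(K \right)} = 176956 + 164 K$ ($Z{\left(K \right)} = \left(1079 + K\right) \left(332 - 168\right) = \left(1079 + K\right) 164 = 176956 + 164 K$)
$\frac{-4248064 - 1833855}{4948994 + Z{\left(-557 \right)}} = \frac{-4248064 - 1833855}{4948994 + \left(176956 + 164 \left(-557\right)\right)} = - \frac{6081919}{4948994 + \left(176956 - 91348\right)} = - \frac{6081919}{4948994 + 85608} = - \frac{6081919}{5034602}$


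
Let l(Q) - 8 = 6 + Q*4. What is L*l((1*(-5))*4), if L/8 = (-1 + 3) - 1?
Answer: -528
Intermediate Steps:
l(Q) = 14 + 4*Q (l(Q) = 8 + (6 + Q*4) = 8 + (6 + 4*Q) = 14 + 4*Q)
L = 8 (L = 8*((-1 + 3) - 1) = 8*(2 - 1) = 8*1 = 8)
L*l((1*(-5))*4) = 8*(14 + 4*((1*(-5))*4)) = 8*(14 + 4*(-5*4)) = 8*(14 + 4*(-20)) = 8*(14 - 80) = 8*(-66) = -528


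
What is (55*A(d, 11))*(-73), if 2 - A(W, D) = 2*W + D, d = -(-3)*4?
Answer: 132495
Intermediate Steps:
d = 12 (d = -1*(-12) = 12)
A(W, D) = 2 - D - 2*W (A(W, D) = 2 - (2*W + D) = 2 - (D + 2*W) = 2 + (-D - 2*W) = 2 - D - 2*W)
(55*A(d, 11))*(-73) = (55*(2 - 1*11 - 2*12))*(-73) = (55*(2 - 11 - 24))*(-73) = (55*(-33))*(-73) = -1815*(-73) = 132495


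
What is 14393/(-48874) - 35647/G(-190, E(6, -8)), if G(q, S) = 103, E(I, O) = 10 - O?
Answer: -1743693957/5034022 ≈ -346.38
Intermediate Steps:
14393/(-48874) - 35647/G(-190, E(6, -8)) = 14393/(-48874) - 35647/103 = 14393*(-1/48874) - 35647*1/103 = -14393/48874 - 35647/103 = -1743693957/5034022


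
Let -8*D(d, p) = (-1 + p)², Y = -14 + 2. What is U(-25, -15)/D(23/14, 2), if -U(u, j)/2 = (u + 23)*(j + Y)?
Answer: 864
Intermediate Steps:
Y = -12
D(d, p) = -(-1 + p)²/8
U(u, j) = -2*(-12 + j)*(23 + u) (U(u, j) = -2*(u + 23)*(j - 12) = -2*(23 + u)*(-12 + j) = -2*(-12 + j)*(23 + u))
U(-25, -15)/D(23/14, 2) = (552 - 46*(-15) + 24*(-25) - 2*(-15)*(-25))/((-(-1 + 2)²/8)) = (552 + 690 - 600 - 750)/((-⅛*1²)) = -108/((-⅛*1)) = -108/(-⅛) = -108*(-8) = 864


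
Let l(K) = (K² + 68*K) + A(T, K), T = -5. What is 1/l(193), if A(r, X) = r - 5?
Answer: 1/50363 ≈ 1.9856e-5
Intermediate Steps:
A(r, X) = -5 + r
l(K) = -10 + K² + 68*K (l(K) = (K² + 68*K) + (-5 - 5) = (K² + 68*K) - 10 = -10 + K² + 68*K)
1/l(193) = 1/(-10 + 193² + 68*193) = 1/(-10 + 37249 + 13124) = 1/50363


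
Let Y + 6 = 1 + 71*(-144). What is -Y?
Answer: 10229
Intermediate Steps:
Y = -10229 (Y = -6 + (1 + 71*(-144)) = -6 + (1 - 10224) = -6 - 10223 = -10229)
-Y = -1*(-10229) = 10229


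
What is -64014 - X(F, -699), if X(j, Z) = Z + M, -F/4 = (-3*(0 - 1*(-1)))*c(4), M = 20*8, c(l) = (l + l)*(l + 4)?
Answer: -63475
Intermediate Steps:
c(l) = 2*l*(4 + l) (c(l) = (2*l)*(4 + l) = 2*l*(4 + l))
M = 160
F = 768 (F = -4*(-3*(0 - 1*(-1)))*2*4*(4 + 4) = -4*(-3*(0 + 1))*2*4*8 = -4*(-3*1)*64 = -(-12)*64 = -4*(-192) = 768)
X(j, Z) = 160 + Z (X(j, Z) = Z + 160 = 160 + Z)
-64014 - X(F, -699) = -64014 - (160 - 699) = -64014 - 1*(-539) = -64014 + 539 = -63475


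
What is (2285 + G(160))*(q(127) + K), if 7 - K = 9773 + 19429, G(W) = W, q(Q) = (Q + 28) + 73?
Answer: -70824315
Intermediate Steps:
q(Q) = 101 + Q (q(Q) = (28 + Q) + 73 = 101 + Q)
K = -29195 (K = 7 - (9773 + 19429) = 7 - 1*29202 = 7 - 29202 = -29195)
(2285 + G(160))*(q(127) + K) = (2285 + 160)*((101 + 127) - 29195) = 2445*(228 - 29195) = 2445*(-28967) = -70824315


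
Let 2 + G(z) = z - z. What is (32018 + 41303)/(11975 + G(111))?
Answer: 73321/11973 ≈ 6.1239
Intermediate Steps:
G(z) = -2 (G(z) = -2 + (z - z) = -2 + 0 = -2)
(32018 + 41303)/(11975 + G(111)) = (32018 + 41303)/(11975 - 2) = 73321/11973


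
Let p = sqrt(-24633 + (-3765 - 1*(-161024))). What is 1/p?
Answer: sqrt(132626)/132626 ≈ 0.0027459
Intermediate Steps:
p = sqrt(132626) (p = sqrt(-24633 + (-3765 + 161024)) = sqrt(-24633 + 157259) = sqrt(132626) ≈ 364.18)
1/p = 1/(sqrt(132626)) = sqrt(132626)/132626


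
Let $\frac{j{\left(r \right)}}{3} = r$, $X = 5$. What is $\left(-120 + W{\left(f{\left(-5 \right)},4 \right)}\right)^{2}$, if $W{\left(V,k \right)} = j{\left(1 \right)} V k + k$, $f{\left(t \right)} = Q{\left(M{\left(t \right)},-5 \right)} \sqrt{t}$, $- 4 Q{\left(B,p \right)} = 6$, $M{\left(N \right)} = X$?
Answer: $11836 + 4176 i \sqrt{5} \approx 11836.0 + 9337.8 i$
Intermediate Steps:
$M{\left(N \right)} = 5$
$Q{\left(B,p \right)} = - \frac{3}{2}$ ($Q{\left(B,p \right)} = \left(- \frac{1}{4}\right) 6 = - \frac{3}{2}$)
$f{\left(t \right)} = - \frac{3 \sqrt{t}}{2}$
$j{\left(r \right)} = 3 r$
$W{\left(V,k \right)} = k + 3 V k$ ($W{\left(V,k \right)} = 3 \cdot 1 V k + k = 3 V k + k = k + 3 V k$)
$\left(-120 + W{\left(f{\left(-5 \right)},4 \right)}\right)^{2} = \left(-120 + 4 \left(1 + 3 \left(- \frac{3 \sqrt{-5}}{2}\right)\right)\right)^{2} = \left(-120 + 4 \left(1 + 3 \left(- \frac{3 i \sqrt{5}}{2}\right)\right)\right)^{2} = \left(-120 + 4 \left(1 - \frac{9 i \sqrt{5}}{2}\right)\right)^{2} = \left(-120 + \left(4 - 18 i \sqrt{5}\right)\right)^{2} = \left(-116 - 18 i \sqrt{5}\right)^{2}$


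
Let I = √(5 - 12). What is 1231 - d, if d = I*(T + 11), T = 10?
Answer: 1231 - 21*I*√7 ≈ 1231.0 - 55.561*I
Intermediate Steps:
I = I*√7 (I = √(-7) = I*√7 ≈ 2.6458*I)
d = 21*I*√7 (d = (I*√7)*(10 + 11) = (I*√7)*21 = 21*I*√7 ≈ 55.561*I)
1231 - d = 1231 - 21*I*√7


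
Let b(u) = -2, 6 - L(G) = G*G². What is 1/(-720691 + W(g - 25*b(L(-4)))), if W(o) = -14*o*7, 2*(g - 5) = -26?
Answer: -1/724807 ≈ -1.3797e-6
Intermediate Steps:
g = -8 (g = 5 + (½)*(-26) = 5 - 13 = -8)
L(G) = 6 - G³ (L(G) = 6 - G*G² = 6 - G³)
W(o) = -98*o
1/(-720691 + W(g - 25*b(L(-4)))) = 1/(-720691 - 98*(-8 - 25*(-2))) = 1/(-720691 - 98*(-8 + 50)) = 1/(-720691 - 98*42) = 1/(-720691 - 4116) = 1/(-724807) = -1/724807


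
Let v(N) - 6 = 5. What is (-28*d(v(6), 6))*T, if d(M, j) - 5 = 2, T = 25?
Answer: -4900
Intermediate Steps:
v(N) = 11 (v(N) = 6 + 5 = 11)
d(M, j) = 7 (d(M, j) = 5 + 2 = 7)
(-28*d(v(6), 6))*T = -28*7*25 = -196*25 = -4900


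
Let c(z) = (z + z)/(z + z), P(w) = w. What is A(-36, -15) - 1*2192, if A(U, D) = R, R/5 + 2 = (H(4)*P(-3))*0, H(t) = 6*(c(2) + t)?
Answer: -2202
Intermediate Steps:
c(z) = 1 (c(z) = (2*z)/((2*z)) = (2*z)*(1/(2*z)) = 1)
H(t) = 6 + 6*t (H(t) = 6*(1 + t) = 6 + 6*t)
R = -10 (R = -10 + 5*(((6 + 6*4)*(-3))*0) = -10 + 5*(((6 + 24)*(-3))*0) = -10 + 5*((30*(-3))*0) = -10 + 5*(-90*0) = -10 + 5*0 = -10 + 0 = -10)
A(U, D) = -10
A(-36, -15) - 1*2192 = -10 - 1*2192 = -10 - 2192 = -2202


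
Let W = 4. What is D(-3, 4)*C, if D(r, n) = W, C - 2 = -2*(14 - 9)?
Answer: -32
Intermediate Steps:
C = -8 (C = 2 - 2*(14 - 9) = 2 - 2*5 = 2 - 10 = -8)
D(r, n) = 4
D(-3, 4)*C = 4*(-8) = -32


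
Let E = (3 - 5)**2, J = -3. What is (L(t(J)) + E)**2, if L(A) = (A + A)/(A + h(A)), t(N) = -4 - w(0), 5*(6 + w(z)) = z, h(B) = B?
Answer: 25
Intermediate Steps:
w(z) = -6 + z/5
E = 4 (E = (-2)**2 = 4)
t(N) = 2 (t(N) = -4 - (-6 + (1/5)*0) = -4 - (-6 + 0) = -4 - 1*(-6) = -4 + 6 = 2)
L(A) = 1 (L(A) = (A + A)/(A + A) = (2*A)/((2*A)) = (2*A)*(1/(2*A)) = 1)
(L(t(J)) + E)**2 = (1 + 4)**2 = 5**2 = 25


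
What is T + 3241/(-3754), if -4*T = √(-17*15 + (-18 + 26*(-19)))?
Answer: -3241/3754 - I*√767/4 ≈ -0.86335 - 6.9237*I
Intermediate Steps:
T = -I*√767/4 (T = -√(-17*15 + (-18 + 26*(-19)))/4 = -√(-255 + (-18 - 494))/4 = -√(-255 - 512)/4 = -I*√767/4 ≈ -6.9237*I)
T + 3241/(-3754) = -I*√767/4 + 3241/(-3754) = -I*√767/4 + 3241*(-1/3754) = -I*√767/4 - 3241/3754 = -3241/3754 - I*√767/4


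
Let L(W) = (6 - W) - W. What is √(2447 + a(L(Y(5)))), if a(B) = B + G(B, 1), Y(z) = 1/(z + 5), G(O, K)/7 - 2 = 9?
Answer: √63245/5 ≈ 50.297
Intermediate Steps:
G(O, K) = 77 (G(O, K) = 14 + 7*9 = 14 + 63 = 77)
Y(z) = 1/(5 + z)
L(W) = 6 - 2*W
a(B) = 77 + B (a(B) = B + 77 = 77 + B)
√(2447 + a(L(Y(5)))) = √(2447 + (77 + (6 - 2/(5 + 5)))) = √(2447 + (77 + (6 - 2/10))) = √(2447 + (77 + (6 - 2*⅒))) = √(2447 + (77 + (6 - ⅕))) = √(2447 + (77 + 29/5)) = √(2447 + 414/5) = √(12649/5) = √63245/5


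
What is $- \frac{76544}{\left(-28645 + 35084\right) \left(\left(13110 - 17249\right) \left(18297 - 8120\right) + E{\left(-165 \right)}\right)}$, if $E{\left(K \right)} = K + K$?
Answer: $\frac{76544}{271229565587} \approx 2.8221 \cdot 10^{-7}$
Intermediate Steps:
$E{\left(K \right)} = 2 K$
$- \frac{76544}{\left(-28645 + 35084\right) \left(\left(13110 - 17249\right) \left(18297 - 8120\right) + E{\left(-165 \right)}\right)} = - \frac{76544}{\left(-28645 + 35084\right) \left(\left(13110 - 17249\right) \left(18297 - 8120\right) + 2 \left(-165\right)\right)} = - \frac{76544}{6439 \left(\left(-4139\right) 10177 - 330\right)} = - \frac{76544}{6439 \left(-42122603 - 330\right)} = - \frac{76544}{6439 \left(-42122933\right)} = - \frac{76544}{-271229565587} = \left(-76544\right) \left(- \frac{1}{271229565587}\right) = \frac{76544}{271229565587}$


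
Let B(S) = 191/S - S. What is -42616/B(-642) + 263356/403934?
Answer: -5471462700730/83204950891 ≈ -65.759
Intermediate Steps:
B(S) = -S + 191/S
-42616/B(-642) + 263356/403934 = -42616/(-1*(-642) + 191/(-642)) + 263356/403934 = -42616/(642 + 191*(-1/642)) + 263356*(1/403934) = -42616/(642 - 191/642) + 131678/201967 = -42616/411973/642 + 131678/201967 = -42616*642/411973 + 131678/201967 = -27359472/411973 + 131678/201967 = -5471462700730/83204950891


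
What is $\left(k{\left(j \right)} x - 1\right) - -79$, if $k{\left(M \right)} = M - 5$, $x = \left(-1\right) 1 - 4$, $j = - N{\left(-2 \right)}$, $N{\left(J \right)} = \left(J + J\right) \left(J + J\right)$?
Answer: $183$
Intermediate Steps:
$N{\left(J \right)} = 4 J^{2}$ ($N{\left(J \right)} = 2 J 2 J = 4 J^{2}$)
$j = -16$ ($j = - 4 \left(-2\right)^{2} = - 4 \cdot 4 = \left(-1\right) 16 = -16$)
$x = -5$ ($x = -1 - 4 = -5$)
$k{\left(M \right)} = -5 + M$
$\left(k{\left(j \right)} x - 1\right) - -79 = \left(\left(-5 - 16\right) \left(-5\right) - 1\right) - -79 = \left(\left(-21\right) \left(-5\right) - 1\right) + 79 = \left(105 - 1\right) + 79 = 104 + 79 = 183$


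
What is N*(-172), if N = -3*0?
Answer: 0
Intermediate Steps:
N = 0
N*(-172) = 0*(-172) = 0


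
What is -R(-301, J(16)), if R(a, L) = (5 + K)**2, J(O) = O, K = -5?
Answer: 0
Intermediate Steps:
R(a, L) = 0 (R(a, L) = (5 - 5)**2 = 0**2 = 0)
-R(-301, J(16)) = -1*0 = 0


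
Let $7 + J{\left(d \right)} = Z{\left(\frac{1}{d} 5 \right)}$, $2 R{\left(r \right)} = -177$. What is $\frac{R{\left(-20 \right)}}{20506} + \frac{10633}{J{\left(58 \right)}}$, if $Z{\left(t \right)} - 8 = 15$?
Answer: $\frac{109019441}{164048} \approx 664.56$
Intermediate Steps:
$R{\left(r \right)} = - \frac{177}{2}$ ($R{\left(r \right)} = \frac{1}{2} \left(-177\right) = - \frac{177}{2}$)
$Z{\left(t \right)} = 23$ ($Z{\left(t \right)} = 8 + 15 = 23$)
$J{\left(d \right)} = 16$ ($J{\left(d \right)} = -7 + 23 = 16$)
$\frac{R{\left(-20 \right)}}{20506} + \frac{10633}{J{\left(58 \right)}} = - \frac{177}{2 \cdot 20506} + \frac{10633}{16} = \left(- \frac{177}{2}\right) \frac{1}{20506} + 10633 \cdot \frac{1}{16} = - \frac{177}{41012} + \frac{10633}{16} = \frac{109019441}{164048}$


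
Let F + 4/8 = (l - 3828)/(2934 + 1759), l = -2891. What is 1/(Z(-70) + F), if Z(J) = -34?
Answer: -9386/337255 ≈ -0.027831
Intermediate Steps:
F = -18131/9386 (F = -½ + (-2891 - 3828)/(2934 + 1759) = -½ - 6719/4693 = -18131/9386 ≈ -1.9317)
1/(Z(-70) + F) = 1/(-34 - 18131/9386) = 1/(-337255/9386) = -9386/337255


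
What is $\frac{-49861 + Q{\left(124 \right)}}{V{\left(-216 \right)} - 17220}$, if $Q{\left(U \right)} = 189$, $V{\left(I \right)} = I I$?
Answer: $- \frac{12418}{7359} \approx -1.6875$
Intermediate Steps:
$V{\left(I \right)} = I^{2}$
$\frac{-49861 + Q{\left(124 \right)}}{V{\left(-216 \right)} - 17220} = \frac{-49861 + 189}{\left(-216\right)^{2} - 17220} = - \frac{49672}{46656 - 17220} = - \frac{49672}{29436} = \left(-49672\right) \frac{1}{29436} = - \frac{12418}{7359}$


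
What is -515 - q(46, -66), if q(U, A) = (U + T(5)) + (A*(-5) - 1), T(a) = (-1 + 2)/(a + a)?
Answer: -8901/10 ≈ -890.10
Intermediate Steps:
T(a) = 1/(2*a)
q(U, A) = -9/10 + U - 5*A (q(U, A) = (U + (½)/5) + (A*(-5) - 1) = (U + (½)*(⅕)) + (-5*A - 1) = (U + ⅒) + (-1 - 5*A) = (⅒ + U) + (-1 - 5*A) = -9/10 + U - 5*A)
-515 - q(46, -66) = -515 - (-9/10 + 46 - 5*(-66)) = -515 - (-9/10 + 46 + 330) = -515 - 1*3751/10 = -515 - 3751/10 = -8901/10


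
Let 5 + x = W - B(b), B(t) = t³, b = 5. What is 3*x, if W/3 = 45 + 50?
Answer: 465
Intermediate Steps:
W = 285 (W = 3*(45 + 50) = 3*95 = 285)
x = 155 (x = -5 + (285 - 1*5³) = -5 + (285 - 1*125) = -5 + (285 - 125) = -5 + 160 = 155)
3*x = 3*155 = 465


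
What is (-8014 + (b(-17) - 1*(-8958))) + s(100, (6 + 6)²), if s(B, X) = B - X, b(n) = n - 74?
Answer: 809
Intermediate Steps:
b(n) = -74 + n
(-8014 + (b(-17) - 1*(-8958))) + s(100, (6 + 6)²) = (-8014 + ((-74 - 17) - 1*(-8958))) + (100 - (6 + 6)²) = (-8014 + (-91 + 8958)) + (100 - 1*12²) = (-8014 + 8867) + (100 - 1*144) = 853 + (100 - 144) = 853 - 44 = 809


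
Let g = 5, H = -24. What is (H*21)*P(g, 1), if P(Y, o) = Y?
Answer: -2520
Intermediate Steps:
(H*21)*P(g, 1) = -24*21*5 = -504*5 = -2520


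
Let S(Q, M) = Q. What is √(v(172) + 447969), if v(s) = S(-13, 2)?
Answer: 2*√111989 ≈ 669.29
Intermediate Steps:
v(s) = -13
√(v(172) + 447969) = √(-13 + 447969) = √447956 = 2*√111989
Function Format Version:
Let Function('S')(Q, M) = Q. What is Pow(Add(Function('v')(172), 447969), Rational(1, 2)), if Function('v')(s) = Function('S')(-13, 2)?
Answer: Mul(2, Pow(111989, Rational(1, 2))) ≈ 669.29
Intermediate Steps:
Function('v')(s) = -13
Pow(Add(Function('v')(172), 447969), Rational(1, 2)) = Pow(Add(-13, 447969), Rational(1, 2)) = Pow(447956, Rational(1, 2)) = Mul(2, Pow(111989, Rational(1, 2)))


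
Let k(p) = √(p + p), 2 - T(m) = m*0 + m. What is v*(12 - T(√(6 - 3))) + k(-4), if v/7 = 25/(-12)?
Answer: -875/6 - 175*√3/12 + 2*I*√2 ≈ -171.09 + 2.8284*I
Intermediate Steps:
T(m) = 2 - m (T(m) = 2 - (m*0 + m) = 2 - (0 + m) = 2 - m)
k(p) = √2*√p (k(p) = √(2*p) = √2*√p)
v = -175/12 (v = 7*(25/(-12)) = 7*(25*(-1/12)) = 7*(-25/12) = -175/12 ≈ -14.583)
v*(12 - T(√(6 - 3))) + k(-4) = -175*(12 - (2 - √(6 - 3)))/12 + √2*√(-4) = -175*(12 - (2 - √3))/12 + √2*(2*I) = -175*(12 + (-2 + √3))/12 + 2*I*√2 = -175*(10 + √3)/12 + 2*I*√2 = (-875/6 - 175*√3/12) + 2*I*√2 = -875/6 - 175*√3/12 + 2*I*√2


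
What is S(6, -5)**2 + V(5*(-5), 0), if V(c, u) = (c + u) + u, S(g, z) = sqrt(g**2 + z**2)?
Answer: 36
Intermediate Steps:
V(c, u) = c + 2*u
S(6, -5)**2 + V(5*(-5), 0) = (sqrt(6**2 + (-5)**2))**2 + (5*(-5) + 2*0) = (sqrt(36 + 25))**2 + (-25 + 0) = (sqrt(61))**2 - 25 = 61 - 25 = 36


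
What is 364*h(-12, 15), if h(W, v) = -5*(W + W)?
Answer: 43680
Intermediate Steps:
h(W, v) = -10*W
364*h(-12, 15) = 364*(-10*(-12)) = 364*120 = 43680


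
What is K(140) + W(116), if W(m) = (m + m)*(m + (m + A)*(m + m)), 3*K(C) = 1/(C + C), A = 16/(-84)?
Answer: 1752868267/280 ≈ 6.2602e+6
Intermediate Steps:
A = -4/21 (A = 16*(-1/84) = -4/21 ≈ -0.19048)
K(C) = 1/(6*C) (K(C) = 1/(3*(C + C)) = 1/(3*((2*C))) = (1/(2*C))/3 = 1/(6*C))
W(m) = 2*m*(m + 2*m*(-4/21 + m)) (W(m) = (m + m)*(m + (m - 4/21)*(m + m)) = (2*m)*(m + (-4/21 + m)*(2*m)) = (2*m)*(m + 2*m*(-4/21 + m)) = 2*m*(m + 2*m*(-4/21 + m)))
K(140) + W(116) = (1/6)/140 + 116**2*(26/21 + 4*116) = (1/6)*(1/140) + 13456*(26/21 + 464) = 1/840 + 13456*(9770/21) = 1/840 + 131465120/21 = 1752868267/280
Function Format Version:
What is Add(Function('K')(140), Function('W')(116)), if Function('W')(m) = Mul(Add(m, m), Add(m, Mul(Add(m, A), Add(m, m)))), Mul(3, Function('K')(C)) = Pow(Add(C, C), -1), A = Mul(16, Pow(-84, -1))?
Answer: Rational(1752868267, 280) ≈ 6.2602e+6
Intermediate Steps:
A = Rational(-4, 21) (A = Mul(16, Rational(-1, 84)) = Rational(-4, 21) ≈ -0.19048)
Function('K')(C) = Mul(Rational(1, 6), Pow(C, -1)) (Function('K')(C) = Mul(Rational(1, 3), Pow(Add(C, C), -1)) = Mul(Rational(1, 3), Pow(Mul(2, C), -1)) = Mul(Rational(1, 3), Mul(Rational(1, 2), Pow(C, -1))) = Mul(Rational(1, 6), Pow(C, -1)))
Function('W')(m) = Mul(2, m, Add(m, Mul(2, m, Add(Rational(-4, 21), m)))) (Function('W')(m) = Mul(Add(m, m), Add(m, Mul(Add(m, Rational(-4, 21)), Add(m, m)))) = Mul(Mul(2, m), Add(m, Mul(Add(Rational(-4, 21), m), Mul(2, m)))) = Mul(Mul(2, m), Add(m, Mul(2, m, Add(Rational(-4, 21), m)))) = Mul(2, m, Add(m, Mul(2, m, Add(Rational(-4, 21), m)))))
Add(Function('K')(140), Function('W')(116)) = Add(Mul(Rational(1, 6), Pow(140, -1)), Mul(Pow(116, 2), Add(Rational(26, 21), Mul(4, 116)))) = Add(Mul(Rational(1, 6), Rational(1, 140)), Mul(13456, Add(Rational(26, 21), 464))) = Add(Rational(1, 840), Mul(13456, Rational(9770, 21))) = Add(Rational(1, 840), Rational(131465120, 21)) = Rational(1752868267, 280)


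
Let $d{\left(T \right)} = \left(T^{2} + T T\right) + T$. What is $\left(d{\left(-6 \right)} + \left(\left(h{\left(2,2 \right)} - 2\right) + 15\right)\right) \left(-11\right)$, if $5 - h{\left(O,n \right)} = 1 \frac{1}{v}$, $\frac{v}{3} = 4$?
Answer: $- \frac{11077}{12} \approx -923.08$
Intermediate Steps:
$v = 12$ ($v = 3 \cdot 4 = 12$)
$h{\left(O,n \right)} = \frac{59}{12}$ ($h{\left(O,n \right)} = 5 - 1 \cdot \frac{1}{12} = 5 - \frac{1}{12} = \frac{59}{12}$)
$d{\left(T \right)} = T + 2 T^{2}$ ($d{\left(T \right)} = \left(T^{2} + T^{2}\right) + T = 2 T^{2} + T = T + 2 T^{2}$)
$\left(d{\left(-6 \right)} + \left(\left(h{\left(2,2 \right)} - 2\right) + 15\right)\right) \left(-11\right) = \left(- 6 \left(1 + 2 \left(-6\right)\right) + \left(\left(\frac{59}{12} - 2\right) + 15\right)\right) \left(-11\right) = \left(- 6 \left(1 - 12\right) + \left(\frac{35}{12} + 15\right)\right) \left(-11\right) = \left(\left(-6\right) \left(-11\right) + \frac{215}{12}\right) \left(-11\right) = \left(66 + \frac{215}{12}\right) \left(-11\right) = \frac{1007}{12} \left(-11\right) = - \frac{11077}{12}$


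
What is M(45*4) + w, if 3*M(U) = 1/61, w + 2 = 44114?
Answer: 8072497/183 ≈ 44112.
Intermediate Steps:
w = 44112 (w = -2 + 44114 = 44112)
M(U) = 1/183 (M(U) = (1/3)/61 = (1/3)*(1/61) = 1/183)
M(45*4) + w = 1/183 + 44112 = 8072497/183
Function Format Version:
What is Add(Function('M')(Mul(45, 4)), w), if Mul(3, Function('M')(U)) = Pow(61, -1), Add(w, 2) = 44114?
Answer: Rational(8072497, 183) ≈ 44112.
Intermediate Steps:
w = 44112 (w = Add(-2, 44114) = 44112)
Function('M')(U) = Rational(1, 183) (Function('M')(U) = Mul(Rational(1, 3), Pow(61, -1)) = Mul(Rational(1, 3), Rational(1, 61)) = Rational(1, 183))
Add(Function('M')(Mul(45, 4)), w) = Add(Rational(1, 183), 44112) = Rational(8072497, 183)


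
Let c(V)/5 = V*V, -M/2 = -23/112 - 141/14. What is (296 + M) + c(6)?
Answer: 27807/56 ≈ 496.55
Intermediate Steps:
M = 1151/56 (M = -2*(-23/112 - 141/14) = -2*(-1151/112) = 1151/56 ≈ 20.554)
c(V) = 5*V**2 (c(V) = 5*(V*V) = 5*V**2)
(296 + M) + c(6) = (296 + 1151/56) + 5*6**2 = 17727/56 + 5*36 = 17727/56 + 180 = 27807/56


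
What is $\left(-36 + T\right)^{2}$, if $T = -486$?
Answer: $272484$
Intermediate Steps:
$\left(-36 + T\right)^{2} = \left(-36 - 486\right)^{2} = \left(-522\right)^{2} = 272484$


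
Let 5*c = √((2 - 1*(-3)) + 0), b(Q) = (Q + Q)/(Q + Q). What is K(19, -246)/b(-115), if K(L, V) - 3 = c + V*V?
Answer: 60519 + √5/5 ≈ 60519.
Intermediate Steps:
b(Q) = 1 (b(Q) = (2*Q)/((2*Q)) = (2*Q)*(1/(2*Q)) = 1)
c = √5/5 (c = √((2 - 1*(-3)) + 0)/5 = √((2 + 3) + 0)/5 = √(5 + 0)/5 = √5/5 ≈ 0.44721)
K(L, V) = 3 + V² + √5/5 (K(L, V) = 3 + (√5/5 + V*V) = 3 + (√5/5 + V²) = 3 + (V² + √5/5) = 3 + V² + √5/5)
K(19, -246)/b(-115) = (3 + (-246)² + √5/5)/1 = (3 + 60516 + √5/5)*1 = (60519 + √5/5)*1 = 60519 + √5/5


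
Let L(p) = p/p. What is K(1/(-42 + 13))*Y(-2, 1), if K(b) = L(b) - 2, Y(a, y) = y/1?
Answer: -1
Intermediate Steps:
Y(a, y) = y (Y(a, y) = y*1 = y)
L(p) = 1
K(b) = -1 (K(b) = 1 - 2 = -1)
K(1/(-42 + 13))*Y(-2, 1) = -1*1 = -1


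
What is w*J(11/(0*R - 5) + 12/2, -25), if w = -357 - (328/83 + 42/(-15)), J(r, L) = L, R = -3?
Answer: 743165/83 ≈ 8953.8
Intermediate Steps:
w = -148633/415 (w = -357 - (328*(1/83) + 42*(-1/15)) = -357 - (328/83 - 14/5) = -357 - 1*478/415 = -357 - 478/415 = -148633/415 ≈ -358.15)
w*J(11/(0*R - 5) + 12/2, -25) = -148633/415*(-25) = 743165/83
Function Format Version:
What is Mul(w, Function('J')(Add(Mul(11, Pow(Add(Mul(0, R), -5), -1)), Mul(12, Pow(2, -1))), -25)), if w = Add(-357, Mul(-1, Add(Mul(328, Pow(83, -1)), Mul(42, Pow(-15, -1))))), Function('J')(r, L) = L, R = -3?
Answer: Rational(743165, 83) ≈ 8953.8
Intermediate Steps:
w = Rational(-148633, 415) (w = Add(-357, Mul(-1, Add(Mul(328, Rational(1, 83)), Mul(42, Rational(-1, 15))))) = Add(-357, Mul(-1, Add(Rational(328, 83), Rational(-14, 5)))) = Add(-357, Mul(-1, Rational(478, 415))) = Add(-357, Rational(-478, 415)) = Rational(-148633, 415) ≈ -358.15)
Mul(w, Function('J')(Add(Mul(11, Pow(Add(Mul(0, R), -5), -1)), Mul(12, Pow(2, -1))), -25)) = Mul(Rational(-148633, 415), -25) = Rational(743165, 83)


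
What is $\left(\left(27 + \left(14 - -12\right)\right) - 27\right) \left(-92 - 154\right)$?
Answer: $-6396$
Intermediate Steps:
$\left(\left(27 + \left(14 - -12\right)\right) - 27\right) \left(-92 - 154\right) = \left(\left(27 + \left(14 + 12\right)\right) - 27\right) \left(-246\right) = \left(\left(27 + 26\right) - 27\right) \left(-246\right) = \left(53 - 27\right) \left(-246\right) = 26 \left(-246\right) = -6396$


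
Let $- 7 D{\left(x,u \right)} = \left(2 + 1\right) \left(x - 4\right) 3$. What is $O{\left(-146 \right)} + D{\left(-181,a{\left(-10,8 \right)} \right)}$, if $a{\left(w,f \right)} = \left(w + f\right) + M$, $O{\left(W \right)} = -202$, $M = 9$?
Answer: $\frac{251}{7} \approx 35.857$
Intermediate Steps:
$a{\left(w,f \right)} = 9 + f + w$ ($a{\left(w,f \right)} = \left(w + f\right) + 9 = \left(f + w\right) + 9 = 9 + f + w$)
$D{\left(x,u \right)} = \frac{36}{7} - \frac{9 x}{7}$ ($D{\left(x,u \right)} = - \frac{\left(2 + 1\right) \left(x - 4\right) 3}{7} = - \frac{3 \left(-4 + x\right) 3}{7} = - \frac{\left(-12 + 3 x\right) 3}{7} = - \frac{-36 + 9 x}{7} = \frac{36}{7} - \frac{9 x}{7}$)
$O{\left(-146 \right)} + D{\left(-181,a{\left(-10,8 \right)} \right)} = -202 + \left(\frac{36}{7} - - \frac{1629}{7}\right) = -202 + \left(\frac{36}{7} + \frac{1629}{7}\right) = -202 + \frac{1665}{7} = \frac{251}{7}$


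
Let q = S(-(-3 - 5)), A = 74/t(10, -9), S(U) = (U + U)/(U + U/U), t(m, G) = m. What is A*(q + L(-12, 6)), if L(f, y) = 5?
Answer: 2257/45 ≈ 50.156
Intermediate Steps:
S(U) = 2*U/(1 + U) (S(U) = (2*U)/(U + 1) = (2*U)/(1 + U) = 2*U/(1 + U))
A = 37/5 (A = 74/10 = 74*(1/10) = 37/5 ≈ 7.4000)
q = 16/9 (q = 2*(-(-3 - 5))/(1 - (-3 - 5)) = 2*(-1*(-8))/(1 - 1*(-8)) = 2*8/(1 + 8) = 2*8/9 = 2*8*(1/9) = 16/9 ≈ 1.7778)
A*(q + L(-12, 6)) = 37*(16/9 + 5)/5 = (37/5)*(61/9) = 2257/45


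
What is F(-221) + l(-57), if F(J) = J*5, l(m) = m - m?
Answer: -1105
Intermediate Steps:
l(m) = 0
F(J) = 5*J
F(-221) + l(-57) = 5*(-221) + 0 = -1105 + 0 = -1105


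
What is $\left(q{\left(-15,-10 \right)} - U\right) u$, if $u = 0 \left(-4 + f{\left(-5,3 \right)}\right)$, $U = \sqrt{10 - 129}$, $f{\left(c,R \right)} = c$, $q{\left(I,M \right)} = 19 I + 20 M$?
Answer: $0$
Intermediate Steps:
$U = i \sqrt{119}$ ($U = \sqrt{-119} = i \sqrt{119} \approx 10.909 i$)
$u = 0$ ($u = 0 \left(-4 - 5\right) = 0 \left(-9\right) = 0$)
$\left(q{\left(-15,-10 \right)} - U\right) u = \left(\left(19 \left(-15\right) + 20 \left(-10\right)\right) - i \sqrt{119}\right) 0 = \left(\left(-285 - 200\right) - i \sqrt{119}\right) 0 = \left(-485 - i \sqrt{119}\right) 0 = 0$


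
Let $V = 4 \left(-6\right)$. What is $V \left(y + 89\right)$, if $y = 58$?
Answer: $-3528$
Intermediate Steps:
$V = -24$
$V \left(y + 89\right) = - 24 \left(58 + 89\right) = \left(-24\right) 147 = -3528$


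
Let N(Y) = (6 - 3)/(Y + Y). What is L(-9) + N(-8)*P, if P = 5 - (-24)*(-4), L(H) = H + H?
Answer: -15/16 ≈ -0.93750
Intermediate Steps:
L(H) = 2*H
N(Y) = 3/(2*Y) (N(Y) = 3/((2*Y)) = 3*(1/(2*Y)) = 3/(2*Y))
P = -91 (P = 5 - 6*16 = 5 - 96 = -91)
L(-9) + N(-8)*P = 2*(-9) + ((3/2)/(-8))*(-91) = -18 + ((3/2)*(-1/8))*(-91) = -18 - 3/16*(-91) = -18 + 273/16 = -15/16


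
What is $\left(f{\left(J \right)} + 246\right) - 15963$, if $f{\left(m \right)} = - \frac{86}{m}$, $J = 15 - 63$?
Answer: $- \frac{377165}{24} \approx -15715.0$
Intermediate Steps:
$J = -48$
$\left(f{\left(J \right)} + 246\right) - 15963 = \left(- \frac{86}{-48} + 246\right) - 15963 = \left(\left(-86\right) \left(- \frac{1}{48}\right) + 246\right) - 15963 = \left(\frac{43}{24} + 246\right) - 15963 = \frac{5947}{24} - 15963 = - \frac{377165}{24}$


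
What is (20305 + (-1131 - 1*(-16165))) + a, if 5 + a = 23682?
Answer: 59016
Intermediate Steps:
a = 23677 (a = -5 + 23682 = 23677)
(20305 + (-1131 - 1*(-16165))) + a = (20305 + (-1131 - 1*(-16165))) + 23677 = (20305 + (-1131 + 16165)) + 23677 = (20305 + 15034) + 23677 = 35339 + 23677 = 59016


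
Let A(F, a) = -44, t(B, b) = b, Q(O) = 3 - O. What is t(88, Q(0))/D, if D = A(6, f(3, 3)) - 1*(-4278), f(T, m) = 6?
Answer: 3/4234 ≈ 0.00070855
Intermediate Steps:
D = 4234 (D = -44 - 1*(-4278) = -44 + 4278 = 4234)
t(88, Q(0))/D = (3 - 1*0)/4234 = (3 + 0)*(1/4234) = 3*(1/4234) = 3/4234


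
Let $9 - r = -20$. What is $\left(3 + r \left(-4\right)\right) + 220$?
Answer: $107$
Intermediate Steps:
$r = 29$ ($r = 9 - -20 = 9 + 20 = 29$)
$\left(3 + r \left(-4\right)\right) + 220 = \left(3 + 29 \left(-4\right)\right) + 220 = \left(3 - 116\right) + 220 = -113 + 220 = 107$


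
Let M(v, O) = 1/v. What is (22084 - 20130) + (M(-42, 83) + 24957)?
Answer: 1130261/42 ≈ 26911.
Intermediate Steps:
(22084 - 20130) + (M(-42, 83) + 24957) = (22084 - 20130) + (1/(-42) + 24957) = 1954 + (-1/42 + 24957) = 1954 + 1048193/42 = 1130261/42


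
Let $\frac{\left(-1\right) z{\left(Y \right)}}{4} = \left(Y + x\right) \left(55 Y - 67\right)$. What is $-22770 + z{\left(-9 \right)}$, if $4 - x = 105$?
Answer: $-270050$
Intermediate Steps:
$x = -101$ ($x = 4 - 105 = -101$)
$z{\left(Y \right)} = - 4 \left(-101 + Y\right) \left(-67 + 55 Y\right)$ ($z{\left(Y \right)} = - 4 \left(Y - 101\right) \left(55 Y - 67\right) = - 4 \left(-101 + Y\right) \left(-67 + 55 Y\right)$)
$-22770 + z{\left(-9 \right)} = -22770 - \left(229460 + 17820\right) = -22770 - 247280 = -270050$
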